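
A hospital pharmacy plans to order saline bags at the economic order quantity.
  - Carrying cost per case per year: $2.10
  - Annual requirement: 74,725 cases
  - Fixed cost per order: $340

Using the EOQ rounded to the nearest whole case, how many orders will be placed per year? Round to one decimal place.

2DS/H = 2·74,725·340/2.1 = 24,196,666.67
EOQ = √24,196,666.67 ≈ 4,919.01 → Q = 4,919
Orders per year = D/Q = 74,725 / 4,919 = 15.191

15.2 orders per year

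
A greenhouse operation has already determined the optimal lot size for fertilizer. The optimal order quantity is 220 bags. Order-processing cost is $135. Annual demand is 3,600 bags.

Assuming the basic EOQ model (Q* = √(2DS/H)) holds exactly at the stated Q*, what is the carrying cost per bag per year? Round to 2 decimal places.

EOQ relation: Q² = 2DS/H, so rearrange for the unknown.
H = 2DS / Q² = 2 × 3,600 × 135 / 220² = 20.0826

$20.08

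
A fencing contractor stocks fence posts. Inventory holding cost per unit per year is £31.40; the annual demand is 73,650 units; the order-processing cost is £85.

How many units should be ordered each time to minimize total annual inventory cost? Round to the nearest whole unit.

2DS/H = 2·73,650·85/31.4 = 398,742.04
EOQ = √398,742.04 ≈ 631.46

631 units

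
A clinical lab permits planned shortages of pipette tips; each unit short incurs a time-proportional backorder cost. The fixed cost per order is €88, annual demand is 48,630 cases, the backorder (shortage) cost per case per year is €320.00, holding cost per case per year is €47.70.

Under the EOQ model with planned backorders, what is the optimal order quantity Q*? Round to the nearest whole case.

454 cases

Q* = √(2DS/H) · √((H + b)/b)
   = √(2 × 48,630 × 88 / 47.7) · √((47.7 + 320) / 320)
   = 423.593 × 1.0719 ≈ 454.07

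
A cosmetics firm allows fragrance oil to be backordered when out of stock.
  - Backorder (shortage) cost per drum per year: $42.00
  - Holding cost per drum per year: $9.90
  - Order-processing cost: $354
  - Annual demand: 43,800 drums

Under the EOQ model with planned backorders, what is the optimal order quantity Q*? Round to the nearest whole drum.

1,967 drums

Basic EOQ = √(2·43,800·354/9.9) = 1,769.848
Backorder adjustment √((H+b)/b) = √((9.9+42)/42) = 1.1116
Q* = 1,769.848 × 1.1116 ≈ 1,967.41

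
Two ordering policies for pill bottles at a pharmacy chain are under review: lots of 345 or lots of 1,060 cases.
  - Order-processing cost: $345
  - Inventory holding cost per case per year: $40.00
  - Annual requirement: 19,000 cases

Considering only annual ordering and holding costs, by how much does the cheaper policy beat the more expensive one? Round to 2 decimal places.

$1,483.96

Annual cost at Q: ordering D·S/Q plus holding Q·H/2.
TC(345) = (19,000/345)×345 + (345/2)×40 = $25,900.00
TC(1,060) = (19,000/1,060)×345 + (1,060/2)×40 = $27,383.96
Lots of 345 are cheaper by $1,483.96.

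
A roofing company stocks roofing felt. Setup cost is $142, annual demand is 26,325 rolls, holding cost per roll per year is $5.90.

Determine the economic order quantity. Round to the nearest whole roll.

1,126 rolls

EOQ = √(2DS/H) = √(2 × 26,325 × 142 / 5.9)
    = √(1,267,169.49) ≈ 1,125.69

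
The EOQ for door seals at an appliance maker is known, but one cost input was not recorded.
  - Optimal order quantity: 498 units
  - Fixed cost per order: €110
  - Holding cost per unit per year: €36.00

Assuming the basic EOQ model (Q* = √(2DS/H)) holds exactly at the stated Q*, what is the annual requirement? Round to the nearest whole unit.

From Q* = √(2DS/H) ⇒ Q*² = 2DS/H.
D = Q²H / (2S) = 498² × 36 / (2 × 110) = 40,582.47

40,582 units per year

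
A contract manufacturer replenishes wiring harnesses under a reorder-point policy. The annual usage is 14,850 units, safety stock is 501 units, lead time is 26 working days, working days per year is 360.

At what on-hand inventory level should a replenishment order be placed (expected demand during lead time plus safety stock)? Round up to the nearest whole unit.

Daily demand d = 14,850 / 360 = 41.250 units/day
Demand during lead time = 41.250 × 26 = 1,072.50
Reorder point = 1,072.50 + 501 = 1,573.50 → round up

1,574 units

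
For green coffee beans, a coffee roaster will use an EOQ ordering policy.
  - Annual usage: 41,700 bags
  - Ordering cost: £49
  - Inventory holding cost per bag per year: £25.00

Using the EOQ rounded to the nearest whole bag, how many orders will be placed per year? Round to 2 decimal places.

Q* = √(2·D·S / H) = √(2·41,700·49 / 25) = √163,464.0 ≈ 404.31 → Q = 404
N = D/Q = 41,700/404 ≈ 103.218 orders/yr

103.22 orders per year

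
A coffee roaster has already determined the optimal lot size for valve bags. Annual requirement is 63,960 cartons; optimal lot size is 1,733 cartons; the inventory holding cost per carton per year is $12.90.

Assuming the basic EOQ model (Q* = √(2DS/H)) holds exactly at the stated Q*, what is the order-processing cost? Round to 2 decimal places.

EOQ relation: Q² = 2DS/H, so rearrange for the unknown.
S = Q²H / (2D) = 1,733² × 12.9 / (2 × 63,960) = 302.8645

$302.86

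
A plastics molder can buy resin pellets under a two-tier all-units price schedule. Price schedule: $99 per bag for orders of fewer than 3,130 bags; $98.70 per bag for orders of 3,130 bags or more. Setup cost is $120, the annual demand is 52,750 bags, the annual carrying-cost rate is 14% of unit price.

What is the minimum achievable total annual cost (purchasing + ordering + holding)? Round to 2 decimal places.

H₁ = 14%×$99 = $13.8600;  H₂ = 14%×$98.70 = $13.8180
EOQ₁ = √(2×52,750×120/13.8600) = 955.73  (< 3,130, feasible at tier 1)
EOQ₂ = √(2×52,750×120/13.8180) = 957.18  (< 3,130 → use Q = 3,130 at tier-2 price)
TC(tier 1 (EOQ₁), Q≈955.7) = $5,235,496.42
TC(tier 2, Q≈3,130.0) = $5,230,072.53
Minimum at tier 2: $5,230,072.53

$5,230,072.53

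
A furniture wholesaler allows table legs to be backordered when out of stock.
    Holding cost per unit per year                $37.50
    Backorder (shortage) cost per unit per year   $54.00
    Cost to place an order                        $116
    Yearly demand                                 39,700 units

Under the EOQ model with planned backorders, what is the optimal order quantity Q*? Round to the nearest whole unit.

645 units

Basic EOQ = √(2·39,700·116/37.5) = 495.591
Backorder adjustment √((H+b)/b) = √((37.5+54)/54) = 1.3017
Q* = 495.591 × 1.3017 ≈ 645.12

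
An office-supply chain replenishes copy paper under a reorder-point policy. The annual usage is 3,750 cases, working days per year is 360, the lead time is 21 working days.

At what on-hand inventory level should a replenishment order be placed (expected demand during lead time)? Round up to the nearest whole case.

219 cases

Daily demand d = 3,750 / 360 = 10.417 cases/day
Demand during lead time = 10.417 × 21 = 218.75
Reorder point = 218.75 → round up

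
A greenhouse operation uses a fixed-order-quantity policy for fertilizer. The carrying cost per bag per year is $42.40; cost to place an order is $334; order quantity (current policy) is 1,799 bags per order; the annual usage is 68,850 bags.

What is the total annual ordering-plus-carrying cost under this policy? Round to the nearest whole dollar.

Annual ordering cost = (D/Q)·S = (68,850/1,799) × 334 = $12,782.60
Annual holding cost  = (Q/2)·H = (1,799/2) × 42.4 = $38,138.80
Total = $12,782.60 + $38,138.80 = $50,921.40

$50,921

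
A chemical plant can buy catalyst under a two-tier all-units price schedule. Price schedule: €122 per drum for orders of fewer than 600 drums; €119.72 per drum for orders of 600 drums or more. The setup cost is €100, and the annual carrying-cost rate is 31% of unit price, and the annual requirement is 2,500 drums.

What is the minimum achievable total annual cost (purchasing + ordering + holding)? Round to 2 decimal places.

H₁ = 31%×€122 = €37.8200;  H₂ = 31%×€119.72 = €37.1132
EOQ₁ = √(2×2,500×100/37.8200) = 114.98  (< 600, feasible at tier 1)
EOQ₂ = √(2×2,500×100/37.1132) = 116.07  (< 600 → use Q = 600 at tier-2 price)
TC(tier 1 (EOQ₁), Q≈115.0) = €309,348.56
TC(tier 2, Q≈600.0) = €310,850.63
Minimum at tier 1 (EOQ₁): €309,348.56

€309,348.56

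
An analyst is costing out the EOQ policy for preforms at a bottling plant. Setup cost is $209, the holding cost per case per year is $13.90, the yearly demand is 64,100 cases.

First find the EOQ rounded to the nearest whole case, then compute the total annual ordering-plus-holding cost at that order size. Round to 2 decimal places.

2DS/H = 2·64,100·209/13.9 = 1,927,611.51
EOQ = √1,927,611.51 ≈ 1,388.38 → Q = 1,388 cases
Annual ordering cost = (D/Q)·S = (64,100/1,388) × 209 = $9,651.95
Annual holding cost  = (Q/2)·H = (1,388/2) × 13.9 = $9,646.60
Total = $9,651.95 + $9,646.60 = $19,298.55

$19,298.55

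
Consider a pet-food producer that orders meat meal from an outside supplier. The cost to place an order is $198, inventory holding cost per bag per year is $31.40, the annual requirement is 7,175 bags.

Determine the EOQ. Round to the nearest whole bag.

Q* = √(2·D·S / H) = √(2·7,175·198 / 31.4) = √90,487.3 ≈ 300.81

301 bags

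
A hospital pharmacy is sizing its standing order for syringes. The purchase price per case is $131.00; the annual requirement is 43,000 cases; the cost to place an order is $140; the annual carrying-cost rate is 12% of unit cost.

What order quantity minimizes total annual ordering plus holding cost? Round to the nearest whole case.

Carrying cost H = $131 × 12% = $15.7200/case/yr
EOQ = √(2DS/H) = √(2 × 43,000 × 140 / 15.72)
    = √(765,903.31) ≈ 875.16

875 cases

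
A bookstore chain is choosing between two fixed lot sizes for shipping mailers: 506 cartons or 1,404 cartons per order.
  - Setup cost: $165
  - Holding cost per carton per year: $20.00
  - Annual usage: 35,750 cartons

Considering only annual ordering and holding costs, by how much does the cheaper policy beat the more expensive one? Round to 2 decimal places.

TC(Q) = (D/Q)S + (Q/2)H
TC(506) = (35,750/506)×165 + (506/2)×20 = $16,717.61
TC(1,404) = (35,750/1,404)×165 + (1,404/2)×20 = $18,241.39
|ΔTC| = |$16,717.61 − $18,241.39| = $1,523.78

$1,523.78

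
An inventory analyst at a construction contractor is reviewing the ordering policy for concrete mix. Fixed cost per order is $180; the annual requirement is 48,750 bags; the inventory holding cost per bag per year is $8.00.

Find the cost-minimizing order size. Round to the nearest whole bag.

Optimal lot size Q* = (2 × 48,750 × $180 / $8)^½ ≈ 1,481.13

1,481 bags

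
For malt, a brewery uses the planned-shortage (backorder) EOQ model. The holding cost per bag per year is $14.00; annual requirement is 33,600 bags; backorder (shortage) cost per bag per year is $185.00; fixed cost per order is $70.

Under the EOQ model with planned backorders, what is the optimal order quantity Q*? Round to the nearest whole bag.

Basic EOQ = √(2·33,600·70/14) = 579.655
Backorder adjustment √((H+b)/b) = √((14+185)/185) = 1.0371
Q* = 579.655 × 1.0371 ≈ 601.19

601 bags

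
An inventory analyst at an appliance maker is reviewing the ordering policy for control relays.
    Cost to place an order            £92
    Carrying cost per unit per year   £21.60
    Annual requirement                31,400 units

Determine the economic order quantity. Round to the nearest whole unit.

Optimal lot size Q* = (2 × 31,400 × £92 / £21.6)^½ ≈ 517.19

517 units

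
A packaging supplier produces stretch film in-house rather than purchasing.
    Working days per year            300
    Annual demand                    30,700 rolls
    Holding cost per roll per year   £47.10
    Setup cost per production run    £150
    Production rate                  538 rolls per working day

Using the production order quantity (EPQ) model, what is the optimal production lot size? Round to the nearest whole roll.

491 rolls

d = 30,700/300 = 102.3333 rolls/day;  effective holding cost H(1 − d/p) = 47.1·(1 − 102.3333/538) = 38.14108
Q* = √(2DS / H_eff) = √(2·30,700·150 / 38.14108) ≈ 491.40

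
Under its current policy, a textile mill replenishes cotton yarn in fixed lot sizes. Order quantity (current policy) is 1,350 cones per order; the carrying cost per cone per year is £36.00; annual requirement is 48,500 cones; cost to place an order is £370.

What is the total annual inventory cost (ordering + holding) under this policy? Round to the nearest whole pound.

£37,593

Ordering: D/Q × S = 48,500/1,350 × £370 = £13,292.59
Holding:  Q/2 × H = 1,350/2 × £36 = £24,300.00
Total = £13,292.59 + £24,300.00 = £37,592.59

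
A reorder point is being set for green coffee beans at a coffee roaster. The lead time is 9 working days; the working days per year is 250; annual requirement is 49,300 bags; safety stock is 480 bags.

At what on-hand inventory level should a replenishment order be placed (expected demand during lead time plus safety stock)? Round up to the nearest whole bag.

Daily demand d = 49,300 / 250 = 197.200 bags/day
Demand during lead time = 197.200 × 9 = 1,774.80
Reorder point = 1,774.80 + 480 = 2,254.80 → round up

2,255 bags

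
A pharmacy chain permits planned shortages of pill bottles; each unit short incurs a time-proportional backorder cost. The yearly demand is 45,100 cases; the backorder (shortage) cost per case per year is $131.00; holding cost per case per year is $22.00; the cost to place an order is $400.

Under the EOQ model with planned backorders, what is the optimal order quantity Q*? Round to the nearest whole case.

1,384 cases

Basic EOQ = √(2·45,100·400/22) = 1,280.625
Backorder adjustment √((H+b)/b) = √((22+131)/131) = 1.0807
Q* = 1,280.625 × 1.0807 ≈ 1,383.99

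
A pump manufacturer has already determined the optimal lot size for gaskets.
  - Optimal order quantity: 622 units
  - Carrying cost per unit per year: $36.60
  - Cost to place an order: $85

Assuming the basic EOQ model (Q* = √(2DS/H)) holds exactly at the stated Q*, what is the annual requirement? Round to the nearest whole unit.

83,294 units per year

From Q* = √(2DS/H) ⇒ Q*² = 2DS/H.
D = Q²H / (2S) = 622² × 36.6 / (2 × 85) = 83,293.85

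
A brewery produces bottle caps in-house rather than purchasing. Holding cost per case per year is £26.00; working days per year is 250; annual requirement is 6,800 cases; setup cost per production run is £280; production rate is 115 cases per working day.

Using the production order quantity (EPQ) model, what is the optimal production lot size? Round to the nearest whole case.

438 cases

Daily demand d = 6,800/250 = 27.200; p = 115; 1 − d/p = 0.76348
EPQ = √(2DS / (H(1 − d/p)))
    = √(2 × 6,800 × 280 / (26 × 0.76348)) ≈ 437.99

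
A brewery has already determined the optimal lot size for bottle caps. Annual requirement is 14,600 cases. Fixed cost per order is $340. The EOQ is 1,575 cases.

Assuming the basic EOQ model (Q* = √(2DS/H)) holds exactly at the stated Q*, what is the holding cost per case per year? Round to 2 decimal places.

EOQ relation: Q² = 2DS/H, so rearrange for the unknown.
H = 2DS / Q² = 2 × 14,600 × 340 / 1,575² = 4.0022

$4.00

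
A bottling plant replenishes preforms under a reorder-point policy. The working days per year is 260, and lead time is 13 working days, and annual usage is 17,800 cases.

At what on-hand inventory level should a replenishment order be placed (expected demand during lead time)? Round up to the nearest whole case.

890 cases

Daily demand d = 17,800 / 260 = 68.462 cases/day
Demand during lead time = 68.462 × 13 = 890.00
Reorder point = 890.00 → round up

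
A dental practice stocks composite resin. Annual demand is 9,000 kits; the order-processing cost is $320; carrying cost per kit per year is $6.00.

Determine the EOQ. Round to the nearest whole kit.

Q* = √(2·D·S / H) = √(2·9,000·320 / 6) = √960,000.0 ≈ 979.80

980 kits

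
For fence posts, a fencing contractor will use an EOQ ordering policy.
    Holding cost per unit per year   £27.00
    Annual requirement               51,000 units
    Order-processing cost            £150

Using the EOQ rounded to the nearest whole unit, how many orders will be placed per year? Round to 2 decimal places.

67.73 orders per year

Q* = √(2·D·S / H) = √(2·51,000·150 / 27) = √566,666.7 ≈ 752.77 → Q = 753
Orders per year = D/Q = 51,000 / 753 = 67.729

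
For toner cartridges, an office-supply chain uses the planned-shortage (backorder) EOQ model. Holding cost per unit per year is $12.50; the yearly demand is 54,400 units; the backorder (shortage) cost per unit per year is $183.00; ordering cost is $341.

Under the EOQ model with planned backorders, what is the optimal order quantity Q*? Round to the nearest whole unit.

Basic EOQ = √(2·54,400·341/12.5) = 1,722.807
Backorder adjustment √((H+b)/b) = √((12.5+183)/183) = 1.0336
Q* = 1,722.807 × 1.0336 ≈ 1,780.67

1,781 units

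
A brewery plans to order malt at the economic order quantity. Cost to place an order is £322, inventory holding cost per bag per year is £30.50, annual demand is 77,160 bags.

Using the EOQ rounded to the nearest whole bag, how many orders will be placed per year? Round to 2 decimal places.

2DS/H = 2·77,160·322/30.5 = 1,629,214.43
EOQ = √1,629,214.43 ≈ 1,276.41 → Q = 1,276
N = D/Q = 77,160/1,276 ≈ 60.470 orders/yr

60.47 orders per year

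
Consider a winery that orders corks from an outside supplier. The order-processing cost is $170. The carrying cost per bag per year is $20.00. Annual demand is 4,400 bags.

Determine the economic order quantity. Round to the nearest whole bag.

EOQ = √(2DS/H) = √(2 × 4,400 × 170 / 20)
    = √(74,800.00) ≈ 273.50

273 bags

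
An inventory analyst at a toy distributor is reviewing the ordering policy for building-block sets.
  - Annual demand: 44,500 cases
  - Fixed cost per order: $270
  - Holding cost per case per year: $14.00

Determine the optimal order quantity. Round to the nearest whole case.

1,310 cases

Optimal lot size Q* = (2 × 44,500 × $270 / $14)^½ ≈ 1,310.13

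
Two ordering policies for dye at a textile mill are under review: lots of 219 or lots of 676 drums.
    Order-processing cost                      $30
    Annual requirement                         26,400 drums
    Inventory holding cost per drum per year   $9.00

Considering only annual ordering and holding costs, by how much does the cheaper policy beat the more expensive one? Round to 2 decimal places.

For each Q, cost = (D/Q)·S + (Q/2)·H.
TC(219) = (26,400/219)×30 + (219/2)×9 = $4,601.94
TC(676) = (26,400/676)×30 + (676/2)×9 = $4,213.60
Cheaper: Q = 676.  Difference = $388.34

$388.34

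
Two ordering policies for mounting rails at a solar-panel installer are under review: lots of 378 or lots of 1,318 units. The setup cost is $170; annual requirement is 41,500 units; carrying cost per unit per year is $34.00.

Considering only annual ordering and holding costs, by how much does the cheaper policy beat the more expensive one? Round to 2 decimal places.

$2,668.79

For each Q, cost = (D/Q)·S + (Q/2)·H.
TC(378) = (41,500/378)×170 + (378/2)×34 = $25,090.02
TC(1,318) = (41,500/1,318)×170 + (1,318/2)×34 = $27,758.81
|ΔTC| = |$25,090.02 − $27,758.81| = $2,668.79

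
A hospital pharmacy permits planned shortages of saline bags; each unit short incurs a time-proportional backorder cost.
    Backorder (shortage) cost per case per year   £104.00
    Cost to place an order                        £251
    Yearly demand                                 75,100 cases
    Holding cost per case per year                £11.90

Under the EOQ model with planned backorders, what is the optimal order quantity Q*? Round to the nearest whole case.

1,879 cases

Q* = √(2DS/H) · √((H + b)/b)
   = √(2 × 75,100 × 251 / 11.9) · √((11.9 + 104) / 104)
   = 1,779.911 × 1.0557 ≈ 1,878.99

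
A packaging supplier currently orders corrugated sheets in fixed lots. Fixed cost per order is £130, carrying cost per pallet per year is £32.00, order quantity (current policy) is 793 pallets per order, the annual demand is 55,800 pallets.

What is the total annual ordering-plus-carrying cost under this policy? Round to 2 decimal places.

Orders/yr = 55,800/793 = 70.366; ordering cost = 70.366 × £130 = £9,147.54
Average inventory = 793/2 = 396.5; holding cost = 396.5 × £32 = £12,688.00
Total = £9,147.54 + £12,688.00 = £21,835.54

£21,835.54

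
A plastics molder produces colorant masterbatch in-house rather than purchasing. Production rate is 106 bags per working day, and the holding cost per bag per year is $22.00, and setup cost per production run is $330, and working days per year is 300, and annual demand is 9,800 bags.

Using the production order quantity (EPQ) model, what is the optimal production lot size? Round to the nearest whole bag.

d = 9,800/300 = 32.6667 bags/day;  effective holding cost H(1 − d/p) = 22·(1 − 32.6667/106) = 15.22013
Q* = √(2DS / H_eff) = √(2·9,800·330 / 15.22013) ≈ 651.89

652 bags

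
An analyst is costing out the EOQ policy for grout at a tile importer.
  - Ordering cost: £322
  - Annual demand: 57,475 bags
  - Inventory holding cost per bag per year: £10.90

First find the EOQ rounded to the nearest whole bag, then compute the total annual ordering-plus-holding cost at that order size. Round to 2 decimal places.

EOQ = √(2DS/H) = √(2 × 57,475 × 322 / 10.9)
    = √(3,395,770.64) ≈ 1,842.76 → Q = 1,843 bags
Ordering: D/Q × S = 57,475/1,843 × £322 = £10,041.75
Holding:  Q/2 × H = 1,843/2 × £10.9 = £10,044.35
Total = £10,041.75 + £10,044.35 = £20,086.10

£20,086.10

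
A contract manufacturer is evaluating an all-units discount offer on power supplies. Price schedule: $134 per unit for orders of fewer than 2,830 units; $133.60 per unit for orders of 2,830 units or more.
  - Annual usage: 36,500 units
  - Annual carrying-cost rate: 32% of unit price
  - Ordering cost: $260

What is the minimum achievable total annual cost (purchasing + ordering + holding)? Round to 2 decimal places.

$4,919,528.27

H₁ = 32%×$134 = $42.8800;  H₂ = 32%×$133.60 = $42.7520
EOQ₁ = √(2×36,500×260/42.8800) = 665.30  (< 2,830, feasible at tier 1)
EOQ₂ = √(2×36,500×260/42.7520) = 666.30  (< 2,830 → use Q = 2,830 at tier-2 price)
TC(tier 1 (EOQ₁), Q≈665.3) = $4,919,528.27
TC(tier 2, Q≈2,830.0) = $4,940,247.44
Minimum at tier 1 (EOQ₁): $4,919,528.27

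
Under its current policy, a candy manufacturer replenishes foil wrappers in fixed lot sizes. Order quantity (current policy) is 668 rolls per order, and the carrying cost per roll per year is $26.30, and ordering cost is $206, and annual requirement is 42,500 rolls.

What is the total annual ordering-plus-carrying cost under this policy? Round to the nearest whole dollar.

$21,890

Orders/yr = 42,500/668 = 63.623; ordering cost = 63.623 × $206 = $13,106.29
Average inventory = 668/2 = 334; holding cost = 334 × $26.3 = $8,784.20
Total = $13,106.29 + $8,784.20 = $21,890.49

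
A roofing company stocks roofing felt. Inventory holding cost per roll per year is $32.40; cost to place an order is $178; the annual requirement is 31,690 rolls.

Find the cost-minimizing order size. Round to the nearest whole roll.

EOQ = √(2DS/H) = √(2 × 31,690 × 178 / 32.4)
    = √(348,198.77) ≈ 590.08

590 rolls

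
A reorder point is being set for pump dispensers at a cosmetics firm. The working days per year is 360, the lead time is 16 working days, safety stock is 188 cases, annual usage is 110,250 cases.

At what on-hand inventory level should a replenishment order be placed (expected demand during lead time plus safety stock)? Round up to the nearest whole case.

5,088 cases

Daily demand d = 110,250 / 360 = 306.250 cases/day
Demand during lead time = 306.250 × 16 = 4,900.00
Reorder point = 4,900.00 + 188 = 5,088.00 → round up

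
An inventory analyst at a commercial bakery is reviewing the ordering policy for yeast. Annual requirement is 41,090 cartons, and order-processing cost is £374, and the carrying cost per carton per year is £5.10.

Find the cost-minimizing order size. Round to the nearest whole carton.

2,455 cartons

EOQ = √(2DS/H) = √(2 × 41,090 × 374 / 5.1)
    = √(6,026,533.33) ≈ 2,454.90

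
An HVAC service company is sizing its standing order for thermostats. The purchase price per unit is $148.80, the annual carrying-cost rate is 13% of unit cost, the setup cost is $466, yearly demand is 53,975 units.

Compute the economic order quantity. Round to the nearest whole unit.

Carrying cost H = $148.8 × 13% = $19.3440/unit/yr
Q* = √(2·D·S / H) = √(2·53,975·466 / 19.344) = √2,600,532.5 ≈ 1,612.62

1,613 units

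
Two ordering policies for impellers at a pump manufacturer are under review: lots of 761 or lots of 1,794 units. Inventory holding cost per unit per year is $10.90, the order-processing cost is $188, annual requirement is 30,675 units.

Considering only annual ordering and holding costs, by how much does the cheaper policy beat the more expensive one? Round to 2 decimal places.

Annual cost at Q: ordering D·S/Q plus holding Q·H/2.
TC(761) = (30,675/761)×188 + (761/2)×10.9 = $11,725.51
TC(1,794) = (30,675/1,794)×188 + (1,794/2)×10.9 = $12,991.85
Cheaper: Q = 761.  Difference = $1,266.34

$1,266.34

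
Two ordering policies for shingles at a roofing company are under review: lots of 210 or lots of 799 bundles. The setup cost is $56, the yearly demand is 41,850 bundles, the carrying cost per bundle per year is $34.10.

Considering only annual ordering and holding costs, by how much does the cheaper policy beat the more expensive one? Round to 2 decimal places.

$1,815.62

For each Q, cost = (D/Q)·S + (Q/2)·H.
TC(210) = (41,850/210)×56 + (210/2)×34.1 = $14,740.50
TC(799) = (41,850/799)×56 + (799/2)×34.1 = $16,556.12
|ΔTC| = |$14,740.50 − $16,556.12| = $1,815.62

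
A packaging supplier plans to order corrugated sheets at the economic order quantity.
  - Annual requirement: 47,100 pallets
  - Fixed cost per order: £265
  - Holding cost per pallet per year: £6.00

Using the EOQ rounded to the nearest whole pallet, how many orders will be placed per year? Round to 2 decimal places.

23.09 orders per year

Optimal lot size Q* = (2 × 47,100 × £265 / £6)^½ ≈ 2,039.73 → Q = 2,040
Orders per year = D/Q = 47,100 / 2,040 = 23.088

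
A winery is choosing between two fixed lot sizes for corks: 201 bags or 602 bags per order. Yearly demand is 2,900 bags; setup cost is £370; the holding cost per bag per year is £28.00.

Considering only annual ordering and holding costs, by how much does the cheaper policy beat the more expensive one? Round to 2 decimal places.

TC(Q) = (D/Q)S + (Q/2)H
TC(201) = (2,900/201)×370 + (201/2)×28 = £8,152.31
TC(602) = (2,900/602)×370 + (602/2)×28 = £10,210.39
|ΔTC| = |£8,152.31 − £10,210.39| = £2,058.08

£2,058.08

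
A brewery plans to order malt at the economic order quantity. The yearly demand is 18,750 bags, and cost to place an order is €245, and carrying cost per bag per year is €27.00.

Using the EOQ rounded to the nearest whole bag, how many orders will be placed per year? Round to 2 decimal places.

EOQ = √(2DS/H) = √(2 × 18,750 × 245 / 27)
    = √(340,277.78) ≈ 583.33 → Q = 583
N = D/Q = 18,750/583 ≈ 32.161 orders/yr

32.16 orders per year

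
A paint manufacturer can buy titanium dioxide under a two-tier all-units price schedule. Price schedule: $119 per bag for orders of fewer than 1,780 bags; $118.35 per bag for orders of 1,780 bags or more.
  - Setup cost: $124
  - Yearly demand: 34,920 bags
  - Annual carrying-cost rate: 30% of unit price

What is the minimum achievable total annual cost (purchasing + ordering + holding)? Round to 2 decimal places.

H₁ = 30%×$119 = $35.7000;  H₂ = 30%×$118.35 = $35.5050
EOQ₁ = √(2×34,920×124/35.7000) = 492.53  (< 1,780, feasible at tier 1)
EOQ₂ = √(2×34,920×124/35.5050) = 493.88  (< 1,780 → use Q = 1,780 at tier-2 price)
TC(tier 1 (EOQ₁), Q≈492.5) = $4,173,063.17
TC(tier 2, Q≈1,780.0) = $4,166,814.08
Minimum at tier 2: $4,166,814.08

$4,166,814.08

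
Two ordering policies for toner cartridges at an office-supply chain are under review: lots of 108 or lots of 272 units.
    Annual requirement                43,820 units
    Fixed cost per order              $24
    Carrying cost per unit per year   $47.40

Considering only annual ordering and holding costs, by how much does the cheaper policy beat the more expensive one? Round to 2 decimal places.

$1,984.51

Annual cost at Q: ordering D·S/Q plus holding Q·H/2.
TC(108) = (43,820/108)×24 + (108/2)×47.4 = $12,297.38
TC(272) = (43,820/272)×24 + (272/2)×47.4 = $10,312.87
|ΔTC| = |$12,297.38 − $10,312.87| = $1,984.51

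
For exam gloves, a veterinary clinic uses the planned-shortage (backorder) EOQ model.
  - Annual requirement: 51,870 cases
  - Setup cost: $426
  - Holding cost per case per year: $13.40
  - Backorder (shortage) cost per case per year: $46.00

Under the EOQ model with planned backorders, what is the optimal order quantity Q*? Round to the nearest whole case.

Q* = √(2DS/H) · √((H + b)/b)
   = √(2 × 51,870 × 426 / 13.4) · √((13.4 + 46) / 46)
   = 1,816.040 × 1.1364 ≈ 2,063.67

2,064 cases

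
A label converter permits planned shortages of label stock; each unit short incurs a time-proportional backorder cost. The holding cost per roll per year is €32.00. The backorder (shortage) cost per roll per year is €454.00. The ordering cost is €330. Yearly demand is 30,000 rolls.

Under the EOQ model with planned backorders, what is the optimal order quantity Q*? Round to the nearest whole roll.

814 rolls

Basic EOQ = √(2·30,000·330/32) = 786.607
Backorder adjustment √((H+b)/b) = √((32+454)/454) = 1.0346
Q* = 786.607 × 1.0346 ≈ 813.86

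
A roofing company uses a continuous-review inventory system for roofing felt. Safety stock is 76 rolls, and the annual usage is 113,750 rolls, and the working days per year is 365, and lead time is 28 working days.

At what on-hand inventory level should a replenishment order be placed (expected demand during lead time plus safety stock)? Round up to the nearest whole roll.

Daily demand d = 113,750 / 365 = 311.644 rolls/day
Demand during lead time = 311.644 × 28 = 8,726.03
Reorder point = 8,726.03 + 76 = 8,802.03 → round up

8,803 rolls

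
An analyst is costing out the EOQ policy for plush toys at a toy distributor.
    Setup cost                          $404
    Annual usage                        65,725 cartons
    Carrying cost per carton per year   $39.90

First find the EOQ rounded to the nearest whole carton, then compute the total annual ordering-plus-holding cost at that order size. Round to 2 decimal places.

$46,031.75

Q* = √(2·D·S / H) = √(2·65,725·404 / 39.9) = √1,330,972.4 ≈ 1,153.68 → Q = 1,154 cartons
Ordering: D/Q × S = 65,725/1,154 × $404 = $23,009.45
Holding:  Q/2 × H = 1,154/2 × $39.9 = $23,022.30
Total = $23,009.45 + $23,022.30 = $46,031.75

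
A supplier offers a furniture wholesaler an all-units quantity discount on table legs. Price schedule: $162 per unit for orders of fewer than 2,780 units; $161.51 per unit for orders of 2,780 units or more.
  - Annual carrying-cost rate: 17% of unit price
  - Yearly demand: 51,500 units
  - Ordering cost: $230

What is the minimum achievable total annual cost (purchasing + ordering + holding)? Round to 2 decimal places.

$8,360,190.60

H₁ = 17%×$162 = $27.5400;  H₂ = 17%×$161.51 = $27.4567
EOQ₁ = √(2×51,500×230/27.5400) = 927.47  (< 2,780, feasible at tier 1)
EOQ₂ = √(2×51,500×230/27.4567) = 928.88  (< 2,780 → use Q = 2,780 at tier-2 price)
TC(tier 1 (EOQ₁), Q≈927.5) = $8,368,542.56
TC(tier 2, Q≈2,780.0) = $8,360,190.60
Minimum at tier 2: $8,360,190.60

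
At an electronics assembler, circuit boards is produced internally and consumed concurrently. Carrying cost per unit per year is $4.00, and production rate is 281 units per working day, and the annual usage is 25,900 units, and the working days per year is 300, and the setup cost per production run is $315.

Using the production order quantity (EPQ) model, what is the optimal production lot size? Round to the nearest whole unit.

2,427 units

d = 25,900/300 = 86.3333 units/day;  effective holding cost H(1 − d/p) = 4·(1 − 86.3333/281) = 2.77106
Q* = √(2DS / H_eff) = √(2·25,900·315 / 2.77106) ≈ 2,426.60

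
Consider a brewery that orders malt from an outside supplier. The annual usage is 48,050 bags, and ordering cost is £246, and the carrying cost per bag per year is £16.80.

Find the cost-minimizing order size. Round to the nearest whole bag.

1,186 bags

2DS/H = 2·48,050·246/16.8 = 1,407,178.57
EOQ = √1,407,178.57 ≈ 1,186.25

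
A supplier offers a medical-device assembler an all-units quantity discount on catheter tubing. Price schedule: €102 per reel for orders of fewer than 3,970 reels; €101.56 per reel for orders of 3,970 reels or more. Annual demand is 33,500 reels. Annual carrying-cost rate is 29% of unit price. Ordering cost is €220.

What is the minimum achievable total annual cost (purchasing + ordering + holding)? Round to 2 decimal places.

€3,437,880.83

H₁ = 29%×€102 = €29.5800;  H₂ = 29%×€101.56 = €29.4524
EOQ₁ = √(2×33,500×220/29.5800) = 705.91  (< 3,970, feasible at tier 1)
EOQ₂ = √(2×33,500×220/29.4524) = 707.44  (< 3,970 → use Q = 3,970 at tier-2 price)
TC(tier 1 (EOQ₁), Q≈705.9) = €3,437,880.83
TC(tier 2, Q≈3,970.0) = €3,462,579.44
Minimum at tier 1 (EOQ₁): €3,437,880.83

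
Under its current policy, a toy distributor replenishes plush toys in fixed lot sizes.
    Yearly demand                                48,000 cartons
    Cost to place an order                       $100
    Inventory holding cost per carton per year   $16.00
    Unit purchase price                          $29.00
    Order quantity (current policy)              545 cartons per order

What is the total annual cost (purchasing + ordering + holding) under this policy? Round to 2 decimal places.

Orders/yr = 48,000/545 = 88.073; ordering cost = 88.073 × $100 = $8,807.34
Average inventory = 545/2 = 272.5; holding cost = 272.5 × $16 = $4,360.00
Purchase cost = D·C = 48,000 × 29 = $1,392,000.00
Total = $8,807.34 + $4,360.00 + $1,392,000.00 = $1,405,167.34

$1,405,167.34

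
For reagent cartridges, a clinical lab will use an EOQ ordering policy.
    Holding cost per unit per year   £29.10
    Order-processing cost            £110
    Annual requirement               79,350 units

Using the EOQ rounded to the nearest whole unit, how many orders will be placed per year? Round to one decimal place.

Q* = √(2·D·S / H) = √(2·79,350·110 / 29.1) = √599,896.9 ≈ 774.53 → Q = 775
N = D/Q = 79,350/775 ≈ 102.387 orders/yr

102.4 orders per year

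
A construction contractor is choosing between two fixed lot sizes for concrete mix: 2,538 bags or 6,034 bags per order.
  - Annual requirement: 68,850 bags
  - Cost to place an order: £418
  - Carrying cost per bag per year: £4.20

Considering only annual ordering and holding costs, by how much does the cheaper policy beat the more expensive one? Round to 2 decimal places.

£771.76

For each Q, cost = (D/Q)·S + (Q/2)·H.
TC(2,538) = (68,850/2,538)×418 + (2,538/2)×4.2 = £16,669.16
TC(6,034) = (68,850/6,034)×418 + (6,034/2)×4.2 = £17,440.92
Cheaper: Q = 2,538.  Difference = £771.76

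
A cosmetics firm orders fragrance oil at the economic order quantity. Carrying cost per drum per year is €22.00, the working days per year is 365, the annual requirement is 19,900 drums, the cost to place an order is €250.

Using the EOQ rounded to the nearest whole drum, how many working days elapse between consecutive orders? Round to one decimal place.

EOQ = √(2DS/H) = √(2 × 19,900 × 250 / 22)
    = √(452,272.73) ≈ 672.51 → Q = 673 drums
Cycle time = (working days × Q)/D = (365 × 673) / 19,900 = 12.344 days

12.3 days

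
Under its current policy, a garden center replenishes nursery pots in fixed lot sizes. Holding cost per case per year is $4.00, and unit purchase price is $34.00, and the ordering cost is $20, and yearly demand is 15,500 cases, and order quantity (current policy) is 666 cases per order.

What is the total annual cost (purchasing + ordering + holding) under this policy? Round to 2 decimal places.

$528,797.47

Orders/yr = 15,500/666 = 23.273; ordering cost = 23.273 × $20 = $465.47
Average inventory = 666/2 = 333; holding cost = 333 × $4 = $1,332.00
Purchase cost = D·C = 15,500 × 34 = $527,000.00
Total = $465.47 + $1,332.00 + $527,000.00 = $528,797.47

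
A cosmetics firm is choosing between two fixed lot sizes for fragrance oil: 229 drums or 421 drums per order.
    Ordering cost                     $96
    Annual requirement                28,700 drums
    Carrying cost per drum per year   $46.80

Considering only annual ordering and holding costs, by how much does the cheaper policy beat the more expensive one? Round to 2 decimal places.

$994.22

TC(Q) = (D/Q)S + (Q/2)H
TC(229) = (28,700/229)×96 + (229/2)×46.8 = $17,390.04
TC(421) = (28,700/421)×96 + (421/2)×46.8 = $16,395.82
Lots of 421 are cheaper by $994.22.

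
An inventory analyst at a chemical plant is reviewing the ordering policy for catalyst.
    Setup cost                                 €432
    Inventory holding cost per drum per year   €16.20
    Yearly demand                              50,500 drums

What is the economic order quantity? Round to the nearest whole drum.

1,641 drums

Q* = √(2·D·S / H) = √(2·50,500·432 / 16.2) = √2,693,333.3 ≈ 1,641.14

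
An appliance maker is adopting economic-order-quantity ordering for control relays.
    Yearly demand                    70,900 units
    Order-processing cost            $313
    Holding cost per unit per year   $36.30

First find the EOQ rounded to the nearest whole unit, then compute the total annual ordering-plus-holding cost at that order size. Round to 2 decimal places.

2DS/H = 2·70,900·313/36.3 = 1,222,683.20
EOQ = √1,222,683.20 ≈ 1,105.75 → Q = 1,106 units
Orders/yr = 70,900/1,106 = 64.105; ordering cost = 64.105 × $313 = $20,064.83
Average inventory = 1,106/2 = 553; holding cost = 553 × $36.3 = $20,073.90
Total = $20,064.83 + $20,073.90 = $40,138.73

$40,138.73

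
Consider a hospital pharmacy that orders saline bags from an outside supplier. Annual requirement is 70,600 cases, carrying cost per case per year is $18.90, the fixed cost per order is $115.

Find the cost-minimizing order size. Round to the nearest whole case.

Optimal lot size Q* = (2 × 70,600 × $115 / $18.9)^½ ≈ 926.91

927 cases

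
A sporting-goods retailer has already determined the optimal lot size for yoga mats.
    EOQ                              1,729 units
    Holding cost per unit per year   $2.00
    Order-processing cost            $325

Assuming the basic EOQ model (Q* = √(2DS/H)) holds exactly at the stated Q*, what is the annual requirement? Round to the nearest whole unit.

9,198 units per year

Since Q* = (2DS/H)^½, squaring gives Q*²·H = 2DS.
D = Q²H / (2S) = 1,729² × 2 / (2 × 325) = 9,198.28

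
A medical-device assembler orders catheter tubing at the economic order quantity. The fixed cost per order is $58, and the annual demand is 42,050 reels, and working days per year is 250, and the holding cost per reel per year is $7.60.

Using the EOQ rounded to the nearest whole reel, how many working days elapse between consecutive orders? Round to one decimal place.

EOQ = √(2DS/H) = √(2 × 42,050 × 58 / 7.6)
    = √(641,815.79) ≈ 801.13 → Q = 801 reels
Cycle time = (working days × Q)/D = (250 × 801) / 42,050 = 4.762 days

4.8 days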